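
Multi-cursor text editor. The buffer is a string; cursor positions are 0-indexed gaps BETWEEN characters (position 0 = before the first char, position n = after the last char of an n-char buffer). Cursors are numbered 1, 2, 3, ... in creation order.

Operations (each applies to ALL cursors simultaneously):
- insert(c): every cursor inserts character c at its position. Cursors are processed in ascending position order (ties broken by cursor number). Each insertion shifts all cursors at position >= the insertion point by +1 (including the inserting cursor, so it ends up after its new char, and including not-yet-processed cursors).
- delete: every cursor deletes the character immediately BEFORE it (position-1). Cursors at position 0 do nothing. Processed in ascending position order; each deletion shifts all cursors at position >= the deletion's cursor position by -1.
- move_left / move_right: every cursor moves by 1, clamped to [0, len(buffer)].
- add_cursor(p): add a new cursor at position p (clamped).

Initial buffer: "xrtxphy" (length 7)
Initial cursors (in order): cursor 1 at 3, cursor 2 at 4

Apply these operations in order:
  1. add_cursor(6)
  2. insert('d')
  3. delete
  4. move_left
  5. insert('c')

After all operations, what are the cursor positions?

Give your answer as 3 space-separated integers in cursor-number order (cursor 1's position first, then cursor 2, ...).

After op 1 (add_cursor(6)): buffer="xrtxphy" (len 7), cursors c1@3 c2@4 c3@6, authorship .......
After op 2 (insert('d')): buffer="xrtdxdphdy" (len 10), cursors c1@4 c2@6 c3@9, authorship ...1.2..3.
After op 3 (delete): buffer="xrtxphy" (len 7), cursors c1@3 c2@4 c3@6, authorship .......
After op 4 (move_left): buffer="xrtxphy" (len 7), cursors c1@2 c2@3 c3@5, authorship .......
After op 5 (insert('c')): buffer="xrctcxpchy" (len 10), cursors c1@3 c2@5 c3@8, authorship ..1.2..3..

Answer: 3 5 8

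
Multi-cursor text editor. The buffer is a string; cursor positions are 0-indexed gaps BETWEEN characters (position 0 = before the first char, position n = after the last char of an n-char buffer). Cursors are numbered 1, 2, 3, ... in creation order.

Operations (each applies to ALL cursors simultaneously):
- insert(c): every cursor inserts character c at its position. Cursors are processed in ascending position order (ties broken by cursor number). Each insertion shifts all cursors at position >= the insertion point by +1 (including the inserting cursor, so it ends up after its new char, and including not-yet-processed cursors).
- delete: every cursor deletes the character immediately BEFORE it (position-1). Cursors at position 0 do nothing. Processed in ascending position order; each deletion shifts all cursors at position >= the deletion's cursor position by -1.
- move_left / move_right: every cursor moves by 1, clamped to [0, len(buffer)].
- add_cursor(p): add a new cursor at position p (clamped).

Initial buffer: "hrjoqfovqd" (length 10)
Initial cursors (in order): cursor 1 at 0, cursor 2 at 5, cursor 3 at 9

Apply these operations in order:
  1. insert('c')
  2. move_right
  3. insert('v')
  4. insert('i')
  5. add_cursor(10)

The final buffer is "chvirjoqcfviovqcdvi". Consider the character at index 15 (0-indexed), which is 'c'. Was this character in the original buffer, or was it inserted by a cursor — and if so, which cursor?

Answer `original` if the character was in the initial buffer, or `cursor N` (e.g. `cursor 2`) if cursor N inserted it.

After op 1 (insert('c')): buffer="chrjoqcfovqcd" (len 13), cursors c1@1 c2@7 c3@12, authorship 1.....2....3.
After op 2 (move_right): buffer="chrjoqcfovqcd" (len 13), cursors c1@2 c2@8 c3@13, authorship 1.....2....3.
After op 3 (insert('v')): buffer="chvrjoqcfvovqcdv" (len 16), cursors c1@3 c2@10 c3@16, authorship 1.1....2.2...3.3
After op 4 (insert('i')): buffer="chvirjoqcfviovqcdvi" (len 19), cursors c1@4 c2@12 c3@19, authorship 1.11....2.22...3.33
After op 5 (add_cursor(10)): buffer="chvirjoqcfviovqcdvi" (len 19), cursors c1@4 c4@10 c2@12 c3@19, authorship 1.11....2.22...3.33
Authorship (.=original, N=cursor N): 1 . 1 1 . . . . 2 . 2 2 . . . 3 . 3 3
Index 15: author = 3

Answer: cursor 3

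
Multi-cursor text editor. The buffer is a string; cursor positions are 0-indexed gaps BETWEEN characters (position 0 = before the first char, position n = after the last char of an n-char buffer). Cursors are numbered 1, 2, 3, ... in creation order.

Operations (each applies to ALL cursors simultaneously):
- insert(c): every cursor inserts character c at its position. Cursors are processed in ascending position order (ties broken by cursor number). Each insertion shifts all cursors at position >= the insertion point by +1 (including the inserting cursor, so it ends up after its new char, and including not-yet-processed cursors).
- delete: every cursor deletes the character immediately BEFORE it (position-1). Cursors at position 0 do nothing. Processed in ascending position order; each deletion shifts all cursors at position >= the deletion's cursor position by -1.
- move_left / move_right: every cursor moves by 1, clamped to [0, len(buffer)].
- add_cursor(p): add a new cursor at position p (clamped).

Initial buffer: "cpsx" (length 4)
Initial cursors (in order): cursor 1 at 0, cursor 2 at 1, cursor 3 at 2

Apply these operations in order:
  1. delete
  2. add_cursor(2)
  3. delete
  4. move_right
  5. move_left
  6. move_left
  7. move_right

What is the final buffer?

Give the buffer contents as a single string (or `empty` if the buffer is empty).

After op 1 (delete): buffer="sx" (len 2), cursors c1@0 c2@0 c3@0, authorship ..
After op 2 (add_cursor(2)): buffer="sx" (len 2), cursors c1@0 c2@0 c3@0 c4@2, authorship ..
After op 3 (delete): buffer="s" (len 1), cursors c1@0 c2@0 c3@0 c4@1, authorship .
After op 4 (move_right): buffer="s" (len 1), cursors c1@1 c2@1 c3@1 c4@1, authorship .
After op 5 (move_left): buffer="s" (len 1), cursors c1@0 c2@0 c3@0 c4@0, authorship .
After op 6 (move_left): buffer="s" (len 1), cursors c1@0 c2@0 c3@0 c4@0, authorship .
After op 7 (move_right): buffer="s" (len 1), cursors c1@1 c2@1 c3@1 c4@1, authorship .

Answer: s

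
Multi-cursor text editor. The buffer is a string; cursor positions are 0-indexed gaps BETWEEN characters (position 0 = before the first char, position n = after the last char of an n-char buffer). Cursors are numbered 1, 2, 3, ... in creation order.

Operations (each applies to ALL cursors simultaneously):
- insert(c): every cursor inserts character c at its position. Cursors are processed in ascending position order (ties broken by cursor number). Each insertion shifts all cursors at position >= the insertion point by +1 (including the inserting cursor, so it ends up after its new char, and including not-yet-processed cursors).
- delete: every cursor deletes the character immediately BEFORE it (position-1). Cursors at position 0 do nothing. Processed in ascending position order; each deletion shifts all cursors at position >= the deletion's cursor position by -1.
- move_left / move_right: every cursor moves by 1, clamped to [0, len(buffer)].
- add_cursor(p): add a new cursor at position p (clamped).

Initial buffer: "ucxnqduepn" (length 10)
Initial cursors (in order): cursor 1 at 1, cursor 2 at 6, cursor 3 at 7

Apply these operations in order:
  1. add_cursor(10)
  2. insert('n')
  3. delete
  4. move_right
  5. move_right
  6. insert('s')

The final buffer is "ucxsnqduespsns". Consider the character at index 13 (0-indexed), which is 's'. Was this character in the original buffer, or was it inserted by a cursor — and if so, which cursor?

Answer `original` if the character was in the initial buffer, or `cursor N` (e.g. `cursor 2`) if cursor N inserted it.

After op 1 (add_cursor(10)): buffer="ucxnqduepn" (len 10), cursors c1@1 c2@6 c3@7 c4@10, authorship ..........
After op 2 (insert('n')): buffer="uncxnqdnunepnn" (len 14), cursors c1@2 c2@8 c3@10 c4@14, authorship .1.....2.3...4
After op 3 (delete): buffer="ucxnqduepn" (len 10), cursors c1@1 c2@6 c3@7 c4@10, authorship ..........
After op 4 (move_right): buffer="ucxnqduepn" (len 10), cursors c1@2 c2@7 c3@8 c4@10, authorship ..........
After op 5 (move_right): buffer="ucxnqduepn" (len 10), cursors c1@3 c2@8 c3@9 c4@10, authorship ..........
After op 6 (insert('s')): buffer="ucxsnqduespsns" (len 14), cursors c1@4 c2@10 c3@12 c4@14, authorship ...1.....2.3.4
Authorship (.=original, N=cursor N): . . . 1 . . . . . 2 . 3 . 4
Index 13: author = 4

Answer: cursor 4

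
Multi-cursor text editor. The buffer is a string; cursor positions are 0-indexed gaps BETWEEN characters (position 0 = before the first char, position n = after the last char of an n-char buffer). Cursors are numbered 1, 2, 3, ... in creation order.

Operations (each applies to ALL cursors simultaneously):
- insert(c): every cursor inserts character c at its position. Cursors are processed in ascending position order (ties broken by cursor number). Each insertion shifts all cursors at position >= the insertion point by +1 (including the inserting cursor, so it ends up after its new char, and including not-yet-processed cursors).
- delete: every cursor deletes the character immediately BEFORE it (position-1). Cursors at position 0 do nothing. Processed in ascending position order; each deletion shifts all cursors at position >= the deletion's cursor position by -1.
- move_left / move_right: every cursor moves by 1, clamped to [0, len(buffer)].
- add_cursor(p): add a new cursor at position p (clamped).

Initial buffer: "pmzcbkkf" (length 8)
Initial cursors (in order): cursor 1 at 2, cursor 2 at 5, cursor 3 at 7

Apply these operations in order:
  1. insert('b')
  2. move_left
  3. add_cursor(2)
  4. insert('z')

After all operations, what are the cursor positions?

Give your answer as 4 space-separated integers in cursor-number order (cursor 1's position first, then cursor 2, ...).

After op 1 (insert('b')): buffer="pmbzcbbkkbf" (len 11), cursors c1@3 c2@7 c3@10, authorship ..1...2..3.
After op 2 (move_left): buffer="pmbzcbbkkbf" (len 11), cursors c1@2 c2@6 c3@9, authorship ..1...2..3.
After op 3 (add_cursor(2)): buffer="pmbzcbbkkbf" (len 11), cursors c1@2 c4@2 c2@6 c3@9, authorship ..1...2..3.
After op 4 (insert('z')): buffer="pmzzbzcbzbkkzbf" (len 15), cursors c1@4 c4@4 c2@9 c3@13, authorship ..141...22..33.

Answer: 4 9 13 4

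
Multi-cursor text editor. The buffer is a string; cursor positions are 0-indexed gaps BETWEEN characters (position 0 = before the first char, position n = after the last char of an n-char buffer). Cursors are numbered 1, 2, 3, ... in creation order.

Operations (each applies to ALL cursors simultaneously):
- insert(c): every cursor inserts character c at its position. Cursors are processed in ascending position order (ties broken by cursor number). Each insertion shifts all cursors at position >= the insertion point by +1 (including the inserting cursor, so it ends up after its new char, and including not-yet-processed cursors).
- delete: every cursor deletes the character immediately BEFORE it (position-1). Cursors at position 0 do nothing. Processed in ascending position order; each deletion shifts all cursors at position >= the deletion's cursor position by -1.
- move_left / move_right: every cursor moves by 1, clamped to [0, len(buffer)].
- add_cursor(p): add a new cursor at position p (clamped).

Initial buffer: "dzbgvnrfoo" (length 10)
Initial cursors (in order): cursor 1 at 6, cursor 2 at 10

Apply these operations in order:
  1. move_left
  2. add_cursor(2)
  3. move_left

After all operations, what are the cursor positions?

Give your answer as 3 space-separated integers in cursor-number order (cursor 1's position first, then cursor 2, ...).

After op 1 (move_left): buffer="dzbgvnrfoo" (len 10), cursors c1@5 c2@9, authorship ..........
After op 2 (add_cursor(2)): buffer="dzbgvnrfoo" (len 10), cursors c3@2 c1@5 c2@9, authorship ..........
After op 3 (move_left): buffer="dzbgvnrfoo" (len 10), cursors c3@1 c1@4 c2@8, authorship ..........

Answer: 4 8 1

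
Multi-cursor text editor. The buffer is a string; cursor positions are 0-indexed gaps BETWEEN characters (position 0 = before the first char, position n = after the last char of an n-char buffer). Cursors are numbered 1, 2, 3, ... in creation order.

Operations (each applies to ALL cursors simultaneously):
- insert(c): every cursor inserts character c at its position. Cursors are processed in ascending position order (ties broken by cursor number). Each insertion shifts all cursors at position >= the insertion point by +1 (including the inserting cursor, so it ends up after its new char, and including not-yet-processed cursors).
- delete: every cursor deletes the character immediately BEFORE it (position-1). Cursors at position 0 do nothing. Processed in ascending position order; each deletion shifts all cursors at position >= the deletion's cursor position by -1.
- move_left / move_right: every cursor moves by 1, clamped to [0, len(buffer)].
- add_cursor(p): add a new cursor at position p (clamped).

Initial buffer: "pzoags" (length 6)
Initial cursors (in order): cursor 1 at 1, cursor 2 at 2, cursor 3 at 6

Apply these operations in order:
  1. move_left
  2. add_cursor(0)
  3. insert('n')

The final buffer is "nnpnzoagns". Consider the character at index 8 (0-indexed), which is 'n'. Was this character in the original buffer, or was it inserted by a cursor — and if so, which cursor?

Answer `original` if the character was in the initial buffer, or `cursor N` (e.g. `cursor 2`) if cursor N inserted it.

After op 1 (move_left): buffer="pzoags" (len 6), cursors c1@0 c2@1 c3@5, authorship ......
After op 2 (add_cursor(0)): buffer="pzoags" (len 6), cursors c1@0 c4@0 c2@1 c3@5, authorship ......
After op 3 (insert('n')): buffer="nnpnzoagns" (len 10), cursors c1@2 c4@2 c2@4 c3@9, authorship 14.2....3.
Authorship (.=original, N=cursor N): 1 4 . 2 . . . . 3 .
Index 8: author = 3

Answer: cursor 3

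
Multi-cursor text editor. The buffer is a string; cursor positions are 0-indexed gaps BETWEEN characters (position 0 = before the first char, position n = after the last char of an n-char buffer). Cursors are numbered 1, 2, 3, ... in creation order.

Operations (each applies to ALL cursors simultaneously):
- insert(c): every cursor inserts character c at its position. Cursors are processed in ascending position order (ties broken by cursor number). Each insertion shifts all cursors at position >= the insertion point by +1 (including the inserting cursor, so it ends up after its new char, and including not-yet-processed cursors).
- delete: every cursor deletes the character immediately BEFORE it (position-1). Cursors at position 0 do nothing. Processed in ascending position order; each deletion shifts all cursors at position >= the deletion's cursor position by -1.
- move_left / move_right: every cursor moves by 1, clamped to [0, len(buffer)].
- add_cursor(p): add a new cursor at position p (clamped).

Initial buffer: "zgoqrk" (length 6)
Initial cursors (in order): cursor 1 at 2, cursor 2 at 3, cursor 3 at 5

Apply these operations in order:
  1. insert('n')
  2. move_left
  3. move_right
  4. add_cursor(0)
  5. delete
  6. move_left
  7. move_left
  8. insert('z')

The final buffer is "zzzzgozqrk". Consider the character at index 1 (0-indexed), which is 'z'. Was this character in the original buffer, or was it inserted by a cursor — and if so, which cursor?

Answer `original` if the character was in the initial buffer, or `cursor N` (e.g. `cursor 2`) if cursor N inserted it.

After op 1 (insert('n')): buffer="zgnonqrnk" (len 9), cursors c1@3 c2@5 c3@8, authorship ..1.2..3.
After op 2 (move_left): buffer="zgnonqrnk" (len 9), cursors c1@2 c2@4 c3@7, authorship ..1.2..3.
After op 3 (move_right): buffer="zgnonqrnk" (len 9), cursors c1@3 c2@5 c3@8, authorship ..1.2..3.
After op 4 (add_cursor(0)): buffer="zgnonqrnk" (len 9), cursors c4@0 c1@3 c2@5 c3@8, authorship ..1.2..3.
After op 5 (delete): buffer="zgoqrk" (len 6), cursors c4@0 c1@2 c2@3 c3@5, authorship ......
After op 6 (move_left): buffer="zgoqrk" (len 6), cursors c4@0 c1@1 c2@2 c3@4, authorship ......
After op 7 (move_left): buffer="zgoqrk" (len 6), cursors c1@0 c4@0 c2@1 c3@3, authorship ......
After op 8 (insert('z')): buffer="zzzzgozqrk" (len 10), cursors c1@2 c4@2 c2@4 c3@7, authorship 14.2..3...
Authorship (.=original, N=cursor N): 1 4 . 2 . . 3 . . .
Index 1: author = 4

Answer: cursor 4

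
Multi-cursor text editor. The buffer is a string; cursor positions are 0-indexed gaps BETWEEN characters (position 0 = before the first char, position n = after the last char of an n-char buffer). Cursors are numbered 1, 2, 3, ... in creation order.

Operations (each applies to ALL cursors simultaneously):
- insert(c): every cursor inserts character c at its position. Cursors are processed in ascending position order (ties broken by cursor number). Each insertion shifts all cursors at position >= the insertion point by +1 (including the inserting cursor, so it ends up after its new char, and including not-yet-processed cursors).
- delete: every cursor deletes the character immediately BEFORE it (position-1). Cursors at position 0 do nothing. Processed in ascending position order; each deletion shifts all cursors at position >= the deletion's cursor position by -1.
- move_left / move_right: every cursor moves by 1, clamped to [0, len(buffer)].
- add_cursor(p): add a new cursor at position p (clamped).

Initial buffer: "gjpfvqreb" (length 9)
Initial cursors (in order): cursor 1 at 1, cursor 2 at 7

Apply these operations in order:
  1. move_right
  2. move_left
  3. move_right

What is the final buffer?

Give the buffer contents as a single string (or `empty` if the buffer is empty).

Answer: gjpfvqreb

Derivation:
After op 1 (move_right): buffer="gjpfvqreb" (len 9), cursors c1@2 c2@8, authorship .........
After op 2 (move_left): buffer="gjpfvqreb" (len 9), cursors c1@1 c2@7, authorship .........
After op 3 (move_right): buffer="gjpfvqreb" (len 9), cursors c1@2 c2@8, authorship .........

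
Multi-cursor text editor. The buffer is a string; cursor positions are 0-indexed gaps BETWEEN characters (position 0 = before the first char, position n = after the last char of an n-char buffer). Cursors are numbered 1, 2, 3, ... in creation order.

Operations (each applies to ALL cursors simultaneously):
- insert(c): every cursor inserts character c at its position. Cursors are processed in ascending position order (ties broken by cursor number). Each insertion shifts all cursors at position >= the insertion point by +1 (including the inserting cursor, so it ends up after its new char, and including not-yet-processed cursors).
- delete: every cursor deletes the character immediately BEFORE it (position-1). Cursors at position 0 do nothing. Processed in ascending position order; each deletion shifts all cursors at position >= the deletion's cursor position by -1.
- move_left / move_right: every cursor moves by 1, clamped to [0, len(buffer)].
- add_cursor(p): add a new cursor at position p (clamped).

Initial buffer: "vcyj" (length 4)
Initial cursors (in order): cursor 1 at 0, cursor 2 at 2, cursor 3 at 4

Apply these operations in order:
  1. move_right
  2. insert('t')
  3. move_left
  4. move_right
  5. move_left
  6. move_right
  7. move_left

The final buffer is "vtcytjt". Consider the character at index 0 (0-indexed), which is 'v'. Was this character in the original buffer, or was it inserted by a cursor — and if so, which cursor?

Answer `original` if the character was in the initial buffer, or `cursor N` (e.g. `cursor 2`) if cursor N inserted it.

After op 1 (move_right): buffer="vcyj" (len 4), cursors c1@1 c2@3 c3@4, authorship ....
After op 2 (insert('t')): buffer="vtcytjt" (len 7), cursors c1@2 c2@5 c3@7, authorship .1..2.3
After op 3 (move_left): buffer="vtcytjt" (len 7), cursors c1@1 c2@4 c3@6, authorship .1..2.3
After op 4 (move_right): buffer="vtcytjt" (len 7), cursors c1@2 c2@5 c3@7, authorship .1..2.3
After op 5 (move_left): buffer="vtcytjt" (len 7), cursors c1@1 c2@4 c3@6, authorship .1..2.3
After op 6 (move_right): buffer="vtcytjt" (len 7), cursors c1@2 c2@5 c3@7, authorship .1..2.3
After op 7 (move_left): buffer="vtcytjt" (len 7), cursors c1@1 c2@4 c3@6, authorship .1..2.3
Authorship (.=original, N=cursor N): . 1 . . 2 . 3
Index 0: author = original

Answer: original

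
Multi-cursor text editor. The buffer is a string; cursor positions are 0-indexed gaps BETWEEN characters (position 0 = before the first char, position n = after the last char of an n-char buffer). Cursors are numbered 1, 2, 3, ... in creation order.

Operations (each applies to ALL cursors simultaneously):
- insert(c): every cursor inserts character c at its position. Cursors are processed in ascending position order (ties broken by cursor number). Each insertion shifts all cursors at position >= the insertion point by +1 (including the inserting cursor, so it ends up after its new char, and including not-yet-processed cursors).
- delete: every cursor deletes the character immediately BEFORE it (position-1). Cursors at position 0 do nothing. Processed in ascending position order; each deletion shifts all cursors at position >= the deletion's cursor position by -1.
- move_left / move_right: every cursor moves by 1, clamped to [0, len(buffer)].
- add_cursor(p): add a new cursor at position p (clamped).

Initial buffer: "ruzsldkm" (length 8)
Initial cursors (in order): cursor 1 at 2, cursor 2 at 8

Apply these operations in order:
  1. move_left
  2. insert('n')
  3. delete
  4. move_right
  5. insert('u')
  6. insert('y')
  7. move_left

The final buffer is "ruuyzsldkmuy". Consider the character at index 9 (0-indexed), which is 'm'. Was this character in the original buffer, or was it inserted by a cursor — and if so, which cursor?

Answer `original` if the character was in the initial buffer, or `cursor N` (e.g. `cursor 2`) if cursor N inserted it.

After op 1 (move_left): buffer="ruzsldkm" (len 8), cursors c1@1 c2@7, authorship ........
After op 2 (insert('n')): buffer="rnuzsldknm" (len 10), cursors c1@2 c2@9, authorship .1......2.
After op 3 (delete): buffer="ruzsldkm" (len 8), cursors c1@1 c2@7, authorship ........
After op 4 (move_right): buffer="ruzsldkm" (len 8), cursors c1@2 c2@8, authorship ........
After op 5 (insert('u')): buffer="ruuzsldkmu" (len 10), cursors c1@3 c2@10, authorship ..1......2
After op 6 (insert('y')): buffer="ruuyzsldkmuy" (len 12), cursors c1@4 c2@12, authorship ..11......22
After op 7 (move_left): buffer="ruuyzsldkmuy" (len 12), cursors c1@3 c2@11, authorship ..11......22
Authorship (.=original, N=cursor N): . . 1 1 . . . . . . 2 2
Index 9: author = original

Answer: original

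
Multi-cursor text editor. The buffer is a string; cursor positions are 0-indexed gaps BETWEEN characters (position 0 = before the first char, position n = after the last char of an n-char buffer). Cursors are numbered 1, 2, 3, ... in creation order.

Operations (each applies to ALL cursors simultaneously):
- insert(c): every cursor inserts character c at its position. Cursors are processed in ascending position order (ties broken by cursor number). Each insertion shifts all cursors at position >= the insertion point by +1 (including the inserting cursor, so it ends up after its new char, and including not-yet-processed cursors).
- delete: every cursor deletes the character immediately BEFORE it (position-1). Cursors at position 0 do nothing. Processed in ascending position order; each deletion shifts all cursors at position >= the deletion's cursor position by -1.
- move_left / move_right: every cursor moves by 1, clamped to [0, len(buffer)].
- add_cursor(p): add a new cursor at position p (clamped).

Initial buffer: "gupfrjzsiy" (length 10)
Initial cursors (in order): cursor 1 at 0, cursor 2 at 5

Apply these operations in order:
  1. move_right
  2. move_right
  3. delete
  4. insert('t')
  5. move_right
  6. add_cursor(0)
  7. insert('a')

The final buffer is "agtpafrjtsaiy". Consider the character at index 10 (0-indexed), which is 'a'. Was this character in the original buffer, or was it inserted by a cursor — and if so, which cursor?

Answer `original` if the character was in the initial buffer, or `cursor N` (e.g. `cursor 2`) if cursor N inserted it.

After op 1 (move_right): buffer="gupfrjzsiy" (len 10), cursors c1@1 c2@6, authorship ..........
After op 2 (move_right): buffer="gupfrjzsiy" (len 10), cursors c1@2 c2@7, authorship ..........
After op 3 (delete): buffer="gpfrjsiy" (len 8), cursors c1@1 c2@5, authorship ........
After op 4 (insert('t')): buffer="gtpfrjtsiy" (len 10), cursors c1@2 c2@7, authorship .1....2...
After op 5 (move_right): buffer="gtpfrjtsiy" (len 10), cursors c1@3 c2@8, authorship .1....2...
After op 6 (add_cursor(0)): buffer="gtpfrjtsiy" (len 10), cursors c3@0 c1@3 c2@8, authorship .1....2...
After op 7 (insert('a')): buffer="agtpafrjtsaiy" (len 13), cursors c3@1 c1@5 c2@11, authorship 3.1.1...2.2..
Authorship (.=original, N=cursor N): 3 . 1 . 1 . . . 2 . 2 . .
Index 10: author = 2

Answer: cursor 2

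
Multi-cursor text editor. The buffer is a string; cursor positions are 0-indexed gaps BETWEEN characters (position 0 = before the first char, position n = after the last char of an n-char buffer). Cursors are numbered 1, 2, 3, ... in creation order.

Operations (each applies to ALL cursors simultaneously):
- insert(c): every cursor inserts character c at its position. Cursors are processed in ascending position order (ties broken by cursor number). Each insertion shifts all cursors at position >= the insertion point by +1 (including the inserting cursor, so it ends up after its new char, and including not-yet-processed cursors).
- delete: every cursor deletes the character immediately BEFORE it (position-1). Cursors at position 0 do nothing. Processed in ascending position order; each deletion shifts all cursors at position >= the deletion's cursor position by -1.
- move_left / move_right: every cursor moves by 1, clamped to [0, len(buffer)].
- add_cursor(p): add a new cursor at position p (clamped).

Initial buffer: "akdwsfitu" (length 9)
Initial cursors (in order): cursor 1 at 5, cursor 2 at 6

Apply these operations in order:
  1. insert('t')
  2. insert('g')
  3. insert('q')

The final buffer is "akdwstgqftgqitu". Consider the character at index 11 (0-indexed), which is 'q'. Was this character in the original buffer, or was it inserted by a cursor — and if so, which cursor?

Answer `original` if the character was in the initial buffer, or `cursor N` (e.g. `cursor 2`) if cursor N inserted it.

Answer: cursor 2

Derivation:
After op 1 (insert('t')): buffer="akdwstftitu" (len 11), cursors c1@6 c2@8, authorship .....1.2...
After op 2 (insert('g')): buffer="akdwstgftgitu" (len 13), cursors c1@7 c2@10, authorship .....11.22...
After op 3 (insert('q')): buffer="akdwstgqftgqitu" (len 15), cursors c1@8 c2@12, authorship .....111.222...
Authorship (.=original, N=cursor N): . . . . . 1 1 1 . 2 2 2 . . .
Index 11: author = 2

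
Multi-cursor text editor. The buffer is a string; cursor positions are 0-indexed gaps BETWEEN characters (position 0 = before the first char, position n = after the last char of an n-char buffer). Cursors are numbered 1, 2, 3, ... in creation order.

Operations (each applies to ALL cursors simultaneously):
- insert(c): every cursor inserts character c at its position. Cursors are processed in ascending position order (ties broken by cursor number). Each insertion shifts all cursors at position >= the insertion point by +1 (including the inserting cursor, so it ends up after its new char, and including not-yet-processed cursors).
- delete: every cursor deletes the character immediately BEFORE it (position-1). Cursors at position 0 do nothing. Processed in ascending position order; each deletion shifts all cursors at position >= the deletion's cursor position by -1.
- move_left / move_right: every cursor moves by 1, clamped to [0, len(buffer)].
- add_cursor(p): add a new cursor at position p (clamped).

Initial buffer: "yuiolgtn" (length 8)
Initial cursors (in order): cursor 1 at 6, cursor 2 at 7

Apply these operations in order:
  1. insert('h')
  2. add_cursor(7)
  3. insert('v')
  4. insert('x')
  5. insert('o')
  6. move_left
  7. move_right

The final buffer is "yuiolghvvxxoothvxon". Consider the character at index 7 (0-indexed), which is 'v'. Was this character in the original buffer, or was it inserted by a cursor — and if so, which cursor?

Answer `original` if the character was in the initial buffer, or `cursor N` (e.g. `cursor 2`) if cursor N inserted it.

After op 1 (insert('h')): buffer="yuiolghthn" (len 10), cursors c1@7 c2@9, authorship ......1.2.
After op 2 (add_cursor(7)): buffer="yuiolghthn" (len 10), cursors c1@7 c3@7 c2@9, authorship ......1.2.
After op 3 (insert('v')): buffer="yuiolghvvthvn" (len 13), cursors c1@9 c3@9 c2@12, authorship ......113.22.
After op 4 (insert('x')): buffer="yuiolghvvxxthvxn" (len 16), cursors c1@11 c3@11 c2@15, authorship ......11313.222.
After op 5 (insert('o')): buffer="yuiolghvvxxoothvxon" (len 19), cursors c1@13 c3@13 c2@18, authorship ......1131313.2222.
After op 6 (move_left): buffer="yuiolghvvxxoothvxon" (len 19), cursors c1@12 c3@12 c2@17, authorship ......1131313.2222.
After op 7 (move_right): buffer="yuiolghvvxxoothvxon" (len 19), cursors c1@13 c3@13 c2@18, authorship ......1131313.2222.
Authorship (.=original, N=cursor N): . . . . . . 1 1 3 1 3 1 3 . 2 2 2 2 .
Index 7: author = 1

Answer: cursor 1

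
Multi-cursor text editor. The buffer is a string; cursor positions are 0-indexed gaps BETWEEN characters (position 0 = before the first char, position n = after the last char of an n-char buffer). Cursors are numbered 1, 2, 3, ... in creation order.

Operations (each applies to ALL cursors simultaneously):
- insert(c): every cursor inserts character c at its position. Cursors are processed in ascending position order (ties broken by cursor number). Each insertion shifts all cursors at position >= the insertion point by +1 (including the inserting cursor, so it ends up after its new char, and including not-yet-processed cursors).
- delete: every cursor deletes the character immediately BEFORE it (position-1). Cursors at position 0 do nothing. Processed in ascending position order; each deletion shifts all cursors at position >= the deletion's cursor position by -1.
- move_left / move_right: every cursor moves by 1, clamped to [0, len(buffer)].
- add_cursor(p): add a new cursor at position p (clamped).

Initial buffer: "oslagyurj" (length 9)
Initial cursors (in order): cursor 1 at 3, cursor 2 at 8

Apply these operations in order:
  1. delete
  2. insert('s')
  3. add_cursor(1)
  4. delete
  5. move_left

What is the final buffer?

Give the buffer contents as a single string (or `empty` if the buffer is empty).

Answer: sagyuj

Derivation:
After op 1 (delete): buffer="osagyuj" (len 7), cursors c1@2 c2@6, authorship .......
After op 2 (insert('s')): buffer="ossagyusj" (len 9), cursors c1@3 c2@8, authorship ..1....2.
After op 3 (add_cursor(1)): buffer="ossagyusj" (len 9), cursors c3@1 c1@3 c2@8, authorship ..1....2.
After op 4 (delete): buffer="sagyuj" (len 6), cursors c3@0 c1@1 c2@5, authorship ......
After op 5 (move_left): buffer="sagyuj" (len 6), cursors c1@0 c3@0 c2@4, authorship ......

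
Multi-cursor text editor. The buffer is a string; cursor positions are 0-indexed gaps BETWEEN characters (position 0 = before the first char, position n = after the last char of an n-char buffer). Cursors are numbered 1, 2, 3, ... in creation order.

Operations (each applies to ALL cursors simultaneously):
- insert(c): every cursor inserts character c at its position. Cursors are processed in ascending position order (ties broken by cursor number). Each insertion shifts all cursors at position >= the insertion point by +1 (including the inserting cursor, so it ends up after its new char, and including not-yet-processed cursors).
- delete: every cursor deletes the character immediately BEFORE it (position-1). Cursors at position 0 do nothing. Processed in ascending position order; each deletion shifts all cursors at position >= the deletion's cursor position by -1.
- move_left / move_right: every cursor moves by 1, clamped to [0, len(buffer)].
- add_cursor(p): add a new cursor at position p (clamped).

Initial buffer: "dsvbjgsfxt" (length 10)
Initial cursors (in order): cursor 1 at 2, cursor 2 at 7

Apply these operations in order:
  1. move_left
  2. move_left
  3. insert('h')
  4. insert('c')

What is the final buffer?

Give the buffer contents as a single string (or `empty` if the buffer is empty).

Answer: hcdsvbjhcgsfxt

Derivation:
After op 1 (move_left): buffer="dsvbjgsfxt" (len 10), cursors c1@1 c2@6, authorship ..........
After op 2 (move_left): buffer="dsvbjgsfxt" (len 10), cursors c1@0 c2@5, authorship ..........
After op 3 (insert('h')): buffer="hdsvbjhgsfxt" (len 12), cursors c1@1 c2@7, authorship 1.....2.....
After op 4 (insert('c')): buffer="hcdsvbjhcgsfxt" (len 14), cursors c1@2 c2@9, authorship 11.....22.....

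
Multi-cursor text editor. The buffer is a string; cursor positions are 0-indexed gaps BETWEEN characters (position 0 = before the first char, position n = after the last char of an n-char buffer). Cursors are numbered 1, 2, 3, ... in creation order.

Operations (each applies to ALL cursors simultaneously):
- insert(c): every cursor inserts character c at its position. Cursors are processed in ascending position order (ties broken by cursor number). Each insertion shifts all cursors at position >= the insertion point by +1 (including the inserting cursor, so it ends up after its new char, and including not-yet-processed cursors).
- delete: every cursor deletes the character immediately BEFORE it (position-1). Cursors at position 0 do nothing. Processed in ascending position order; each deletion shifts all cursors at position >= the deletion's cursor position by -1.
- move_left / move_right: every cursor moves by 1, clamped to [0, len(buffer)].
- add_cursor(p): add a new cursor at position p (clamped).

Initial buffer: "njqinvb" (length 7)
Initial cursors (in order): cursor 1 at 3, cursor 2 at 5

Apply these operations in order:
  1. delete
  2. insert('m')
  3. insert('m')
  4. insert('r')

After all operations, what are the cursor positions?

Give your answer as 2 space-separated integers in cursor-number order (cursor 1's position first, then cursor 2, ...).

After op 1 (delete): buffer="njivb" (len 5), cursors c1@2 c2@3, authorship .....
After op 2 (insert('m')): buffer="njmimvb" (len 7), cursors c1@3 c2@5, authorship ..1.2..
After op 3 (insert('m')): buffer="njmmimmvb" (len 9), cursors c1@4 c2@7, authorship ..11.22..
After op 4 (insert('r')): buffer="njmmrimmrvb" (len 11), cursors c1@5 c2@9, authorship ..111.222..

Answer: 5 9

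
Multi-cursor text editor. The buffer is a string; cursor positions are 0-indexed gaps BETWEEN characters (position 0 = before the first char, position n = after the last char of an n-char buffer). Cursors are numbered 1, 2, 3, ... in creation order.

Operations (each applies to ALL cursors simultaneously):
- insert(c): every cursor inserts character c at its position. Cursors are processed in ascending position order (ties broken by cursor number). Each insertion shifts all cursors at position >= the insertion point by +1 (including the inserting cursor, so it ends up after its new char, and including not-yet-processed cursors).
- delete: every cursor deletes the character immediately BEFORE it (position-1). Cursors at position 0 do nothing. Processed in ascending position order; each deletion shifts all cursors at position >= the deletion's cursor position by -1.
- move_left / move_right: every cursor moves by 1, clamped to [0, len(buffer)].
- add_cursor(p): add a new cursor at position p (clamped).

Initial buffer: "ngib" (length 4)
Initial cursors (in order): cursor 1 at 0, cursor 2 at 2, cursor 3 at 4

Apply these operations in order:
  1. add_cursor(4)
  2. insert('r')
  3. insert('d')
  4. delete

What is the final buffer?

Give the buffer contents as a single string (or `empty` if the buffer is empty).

After op 1 (add_cursor(4)): buffer="ngib" (len 4), cursors c1@0 c2@2 c3@4 c4@4, authorship ....
After op 2 (insert('r')): buffer="rngribrr" (len 8), cursors c1@1 c2@4 c3@8 c4@8, authorship 1..2..34
After op 3 (insert('d')): buffer="rdngrdibrrdd" (len 12), cursors c1@2 c2@6 c3@12 c4@12, authorship 11..22..3434
After op 4 (delete): buffer="rngribrr" (len 8), cursors c1@1 c2@4 c3@8 c4@8, authorship 1..2..34

Answer: rngribrr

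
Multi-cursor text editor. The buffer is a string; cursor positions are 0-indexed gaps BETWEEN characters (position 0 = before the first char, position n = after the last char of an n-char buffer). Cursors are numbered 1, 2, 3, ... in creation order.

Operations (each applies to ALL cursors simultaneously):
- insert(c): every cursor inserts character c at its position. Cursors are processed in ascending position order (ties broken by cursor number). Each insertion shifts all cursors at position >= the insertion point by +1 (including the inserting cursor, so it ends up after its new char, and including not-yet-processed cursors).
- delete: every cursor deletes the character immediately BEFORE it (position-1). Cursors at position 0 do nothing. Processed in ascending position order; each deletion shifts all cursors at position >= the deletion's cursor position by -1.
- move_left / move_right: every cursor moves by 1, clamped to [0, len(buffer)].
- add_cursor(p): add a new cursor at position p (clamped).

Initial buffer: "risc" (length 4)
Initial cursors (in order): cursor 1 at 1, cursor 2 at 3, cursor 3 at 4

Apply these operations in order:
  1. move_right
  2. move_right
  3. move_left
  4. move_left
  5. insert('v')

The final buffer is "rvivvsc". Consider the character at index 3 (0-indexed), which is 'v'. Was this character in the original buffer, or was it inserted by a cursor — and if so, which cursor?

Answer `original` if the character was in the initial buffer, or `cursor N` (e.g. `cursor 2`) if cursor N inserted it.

Answer: cursor 2

Derivation:
After op 1 (move_right): buffer="risc" (len 4), cursors c1@2 c2@4 c3@4, authorship ....
After op 2 (move_right): buffer="risc" (len 4), cursors c1@3 c2@4 c3@4, authorship ....
After op 3 (move_left): buffer="risc" (len 4), cursors c1@2 c2@3 c3@3, authorship ....
After op 4 (move_left): buffer="risc" (len 4), cursors c1@1 c2@2 c3@2, authorship ....
After op 5 (insert('v')): buffer="rvivvsc" (len 7), cursors c1@2 c2@5 c3@5, authorship .1.23..
Authorship (.=original, N=cursor N): . 1 . 2 3 . .
Index 3: author = 2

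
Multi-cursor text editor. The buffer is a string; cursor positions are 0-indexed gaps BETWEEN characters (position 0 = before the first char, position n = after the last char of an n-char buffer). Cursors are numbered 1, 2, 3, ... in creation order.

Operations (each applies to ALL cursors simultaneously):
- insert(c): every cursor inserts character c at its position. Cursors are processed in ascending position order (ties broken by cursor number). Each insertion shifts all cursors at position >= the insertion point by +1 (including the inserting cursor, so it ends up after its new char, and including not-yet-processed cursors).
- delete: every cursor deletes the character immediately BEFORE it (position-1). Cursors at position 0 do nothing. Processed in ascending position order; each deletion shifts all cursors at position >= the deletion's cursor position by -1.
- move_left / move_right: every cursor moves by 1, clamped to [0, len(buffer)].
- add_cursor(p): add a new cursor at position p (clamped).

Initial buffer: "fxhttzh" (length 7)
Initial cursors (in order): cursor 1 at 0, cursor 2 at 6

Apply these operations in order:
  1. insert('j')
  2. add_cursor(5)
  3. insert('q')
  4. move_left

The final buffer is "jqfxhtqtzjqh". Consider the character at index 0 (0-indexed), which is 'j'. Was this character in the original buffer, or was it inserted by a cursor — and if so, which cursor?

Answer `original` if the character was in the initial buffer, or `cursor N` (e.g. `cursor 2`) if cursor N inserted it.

After op 1 (insert('j')): buffer="jfxhttzjh" (len 9), cursors c1@1 c2@8, authorship 1......2.
After op 2 (add_cursor(5)): buffer="jfxhttzjh" (len 9), cursors c1@1 c3@5 c2@8, authorship 1......2.
After op 3 (insert('q')): buffer="jqfxhtqtzjqh" (len 12), cursors c1@2 c3@7 c2@11, authorship 11....3..22.
After op 4 (move_left): buffer="jqfxhtqtzjqh" (len 12), cursors c1@1 c3@6 c2@10, authorship 11....3..22.
Authorship (.=original, N=cursor N): 1 1 . . . . 3 . . 2 2 .
Index 0: author = 1

Answer: cursor 1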